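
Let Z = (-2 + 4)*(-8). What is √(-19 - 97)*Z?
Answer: -32*I*√29 ≈ -172.33*I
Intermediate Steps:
Z = -16 (Z = 2*(-8) = -16)
√(-19 - 97)*Z = √(-19 - 97)*(-16) = √(-116)*(-16) = (2*I*√29)*(-16) = -32*I*√29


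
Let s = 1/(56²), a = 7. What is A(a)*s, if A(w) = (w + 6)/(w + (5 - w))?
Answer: 13/15680 ≈ 0.00082908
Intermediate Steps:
A(w) = 6/5 + w/5 (A(w) = (6 + w)/5 = (6 + w)*(⅕) = 6/5 + w/5)
s = 1/3136 ≈ 0.00031888
A(a)*s = (6/5 + (⅕)*7)*(1/3136) = (6/5 + 7/5)*(1/3136) = (13/5)*(1/3136) = 13/15680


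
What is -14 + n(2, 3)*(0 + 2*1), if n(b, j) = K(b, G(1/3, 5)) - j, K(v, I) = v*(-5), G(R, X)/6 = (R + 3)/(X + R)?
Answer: -40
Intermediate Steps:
G(R, X) = 6*(3 + R)/(R + X) (G(R, X) = 6*((R + 3)/(X + R)) = 6*((3 + R)/(R + X)) = 6*(3 + R)/(R + X))
K(v, I) = -5*v
n(b, j) = -j - 5*b (n(b, j) = -5*b - j = -j - 5*b)
-14 + n(2, 3)*(0 + 2*1) = -14 + (-1*3 - 5*2)*(0 + 2*1) = -14 + (-3 - 10)*(0 + 2) = -14 - 13*2 = -14 - 26 = -40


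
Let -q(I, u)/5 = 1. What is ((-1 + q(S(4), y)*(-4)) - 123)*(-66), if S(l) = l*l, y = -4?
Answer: 6864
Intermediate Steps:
S(l) = l**2
q(I, u) = -5 (q(I, u) = -5*1 = -5)
((-1 + q(S(4), y)*(-4)) - 123)*(-66) = ((-1 - 5*(-4)) - 123)*(-66) = ((-1 + 20) - 123)*(-66) = (19 - 123)*(-66) = -104*(-66) = 6864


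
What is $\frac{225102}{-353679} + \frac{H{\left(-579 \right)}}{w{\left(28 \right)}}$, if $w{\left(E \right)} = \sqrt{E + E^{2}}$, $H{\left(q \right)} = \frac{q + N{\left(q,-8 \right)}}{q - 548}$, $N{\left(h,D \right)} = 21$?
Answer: $- \frac{75034}{117893} + \frac{279 \sqrt{203}}{228781} \approx -0.61908$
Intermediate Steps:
$H{\left(q \right)} = \frac{21 + q}{-548 + q}$ ($H{\left(q \right)} = \frac{q + 21}{q - 548} = \frac{21 + q}{-548 + q}$)
$\frac{225102}{-353679} + \frac{H{\left(-579 \right)}}{w{\left(28 \right)}} = \frac{225102}{-353679} + \frac{\frac{1}{-548 - 579} \left(21 - 579\right)}{\sqrt{28 \left(1 + 28\right)}} = 225102 \left(- \frac{1}{353679}\right) + \frac{\frac{1}{-1127} \left(-558\right)}{\sqrt{28 \cdot 29}} = - \frac{75034}{117893} + \frac{\left(- \frac{1}{1127}\right) \left(-558\right)}{\sqrt{812}} = - \frac{75034}{117893} + \frac{558}{1127 \cdot 2 \sqrt{203}} = - \frac{75034}{117893} + \frac{558 \frac{\sqrt{203}}{406}}{1127} = - \frac{75034}{117893} + \frac{279 \sqrt{203}}{228781}$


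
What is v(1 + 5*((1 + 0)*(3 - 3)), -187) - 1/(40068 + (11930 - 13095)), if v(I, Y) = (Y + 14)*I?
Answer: -6730220/38903 ≈ -173.00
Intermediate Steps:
v(I, Y) = I*(14 + Y) (v(I, Y) = (14 + Y)*I = I*(14 + Y))
v(1 + 5*((1 + 0)*(3 - 3)), -187) - 1/(40068 + (11930 - 13095)) = (1 + 5*((1 + 0)*(3 - 3)))*(14 - 187) - 1/(40068 + (11930 - 13095)) = (1 + 5*(1*0))*(-173) - 1/(40068 - 1165) = (1 + 5*0)*(-173) - 1/38903 = (1 + 0)*(-173) - 1*1/38903 = 1*(-173) - 1/38903 = -173 - 1/38903 = -6730220/38903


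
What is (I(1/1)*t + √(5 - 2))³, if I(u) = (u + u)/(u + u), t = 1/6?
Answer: 325/216 + 37*√3/12 ≈ 6.8451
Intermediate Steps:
t = ⅙ ≈ 0.16667
I(u) = 1 (I(u) = (2*u)/((2*u)) = (2*u)*(1/(2*u)) = 1)
(I(1/1)*t + √(5 - 2))³ = (1*(⅙) + √(5 - 2))³ = (⅙ + √3)³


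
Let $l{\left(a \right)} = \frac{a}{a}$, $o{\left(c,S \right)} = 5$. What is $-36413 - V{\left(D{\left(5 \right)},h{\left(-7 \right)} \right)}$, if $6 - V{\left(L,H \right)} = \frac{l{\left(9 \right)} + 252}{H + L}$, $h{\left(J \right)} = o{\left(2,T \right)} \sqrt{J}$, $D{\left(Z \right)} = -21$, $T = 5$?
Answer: $- \frac{291421}{8} - \frac{115 i \sqrt{7}}{56} \approx -36428.0 - 5.4332 i$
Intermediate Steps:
$h{\left(J \right)} = 5 \sqrt{J}$
$l{\left(a \right)} = 1$
$V{\left(L,H \right)} = 6 - \frac{253}{H + L}$ ($V{\left(L,H \right)} = 6 - \frac{1 + 252}{H + L} = 6 - \frac{253}{H + L}$)
$-36413 - V{\left(D{\left(5 \right)},h{\left(-7 \right)} \right)} = -36413 - \frac{-253 + 6 \cdot 5 \sqrt{-7} + 6 \left(-21\right)}{5 \sqrt{-7} - 21} = -36413 - \frac{-253 + 6 \cdot 5 i \sqrt{7} - 126}{5 i \sqrt{7} - 21} = -36413 - \frac{-253 + 30 i \sqrt{7} - 126}{-21 + 5 i \sqrt{7}} = -36413 - \frac{-379 + 30 i \sqrt{7}}{-21 + 5 i \sqrt{7}}$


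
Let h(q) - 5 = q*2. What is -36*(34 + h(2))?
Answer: -1548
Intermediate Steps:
h(q) = 5 + 2*q (h(q) = 5 + q*2 = 5 + 2*q)
-36*(34 + h(2)) = -36*(34 + (5 + 2*2)) = -36*(34 + (5 + 4)) = -36*(34 + 9) = -36*43 = -1548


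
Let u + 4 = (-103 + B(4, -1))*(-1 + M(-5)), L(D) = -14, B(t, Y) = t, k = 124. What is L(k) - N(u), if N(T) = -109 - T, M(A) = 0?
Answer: 190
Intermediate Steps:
u = 95 (u = -4 + (-103 + 4)*(-1 + 0) = -4 - 99*(-1) = -4 + 99 = 95)
L(k) - N(u) = -14 - (-109 - 1*95) = -14 - (-109 - 95) = -14 - 1*(-204) = -14 + 204 = 190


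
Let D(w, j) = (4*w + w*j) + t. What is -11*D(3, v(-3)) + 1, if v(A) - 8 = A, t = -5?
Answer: -241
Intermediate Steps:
v(A) = 8 + A
D(w, j) = -5 + 4*w + j*w (D(w, j) = (4*w + w*j) - 5 = (4*w + j*w) - 5 = -5 + 4*w + j*w)
-11*D(3, v(-3)) + 1 = -11*(-5 + 4*3 + (8 - 3)*3) + 1 = -11*(-5 + 12 + 5*3) + 1 = -11*(-5 + 12 + 15) + 1 = -11*22 + 1 = -242 + 1 = -241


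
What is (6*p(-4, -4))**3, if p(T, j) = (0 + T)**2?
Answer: 884736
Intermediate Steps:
p(T, j) = T**2
(6*p(-4, -4))**3 = (6*(-4)**2)**3 = (6*16)**3 = 96**3 = 884736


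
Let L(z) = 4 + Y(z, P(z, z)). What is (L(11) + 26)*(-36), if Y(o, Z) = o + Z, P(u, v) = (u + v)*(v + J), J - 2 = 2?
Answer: -13356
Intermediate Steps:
J = 4 (J = 2 + 2 = 4)
P(u, v) = (4 + v)*(u + v) (P(u, v) = (u + v)*(v + 4) = (u + v)*(4 + v) = (4 + v)*(u + v))
Y(o, Z) = Z + o
L(z) = 4 + 2*z**2 + 9*z (L(z) = 4 + ((z**2 + 4*z + 4*z + z*z) + z) = 4 + ((z**2 + 4*z + 4*z + z**2) + z) = 4 + ((2*z**2 + 8*z) + z) = 4 + (2*z**2 + 9*z) = 4 + 2*z**2 + 9*z)
(L(11) + 26)*(-36) = ((4 + 2*11**2 + 9*11) + 26)*(-36) = ((4 + 2*121 + 99) + 26)*(-36) = ((4 + 242 + 99) + 26)*(-36) = (345 + 26)*(-36) = 371*(-36) = -13356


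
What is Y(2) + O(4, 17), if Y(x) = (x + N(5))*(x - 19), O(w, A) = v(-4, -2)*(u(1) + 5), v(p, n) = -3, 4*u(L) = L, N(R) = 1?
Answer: -267/4 ≈ -66.750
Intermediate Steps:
u(L) = L/4
O(w, A) = -63/4 (O(w, A) = -3*((¼)*1 + 5) = -3*(¼ + 5) = -3*21/4 = -63/4)
Y(x) = (1 + x)*(-19 + x) (Y(x) = (x + 1)*(x - 19) = (1 + x)*(-19 + x))
Y(2) + O(4, 17) = (-19 + 2² - 18*2) - 63/4 = (-19 + 4 - 36) - 63/4 = -51 - 63/4 = -267/4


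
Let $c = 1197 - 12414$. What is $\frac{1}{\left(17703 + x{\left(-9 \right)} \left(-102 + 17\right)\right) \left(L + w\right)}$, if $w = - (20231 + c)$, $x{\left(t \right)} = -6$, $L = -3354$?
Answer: $- \frac{1}{225258384} \approx -4.4393 \cdot 10^{-9}$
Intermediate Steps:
$c = -11217$ ($c = 1197 - 12414 = -11217$)
$w = -9014$ ($w = - (20231 - 11217) = \left(-1\right) 9014 = -9014$)
$\frac{1}{\left(17703 + x{\left(-9 \right)} \left(-102 + 17\right)\right) \left(L + w\right)} = \frac{1}{\left(17703 - 6 \left(-102 + 17\right)\right) \left(-3354 - 9014\right)} = \frac{1}{\left(17703 - -510\right) \left(-12368\right)} = \frac{1}{\left(17703 + 510\right) \left(-12368\right)} = \frac{1}{18213 \left(-12368\right)} = \frac{1}{-225258384} = - \frac{1}{225258384}$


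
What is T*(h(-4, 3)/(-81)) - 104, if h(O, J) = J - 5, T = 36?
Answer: -928/9 ≈ -103.11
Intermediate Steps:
h(O, J) = -5 + J
T*(h(-4, 3)/(-81)) - 104 = 36*((-5 + 3)/(-81)) - 104 = 36*(-2*(-1/81)) - 104 = 36*(2/81) - 104 = 8/9 - 104 = -928/9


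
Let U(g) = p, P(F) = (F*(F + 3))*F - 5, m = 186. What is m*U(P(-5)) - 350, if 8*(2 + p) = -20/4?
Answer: -3353/4 ≈ -838.25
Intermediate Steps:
p = -21/8 (p = -2 + (-20/4)/8 = -2 + (-20*¼)/8 = -2 + (⅛)*(-5) = -2 - 5/8 = -21/8 ≈ -2.6250)
P(F) = -5 + F²*(3 + F) (P(F) = (F*(3 + F))*F - 5 = F²*(3 + F) - 5 = -5 + F²*(3 + F))
U(g) = -21/8
m*U(P(-5)) - 350 = 186*(-21/8) - 350 = -1953/4 - 350 = -3353/4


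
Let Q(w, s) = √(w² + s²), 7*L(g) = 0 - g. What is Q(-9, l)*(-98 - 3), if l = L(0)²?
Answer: -909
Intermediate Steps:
L(g) = -g/7 (L(g) = (0 - g)/7 = (-g)/7 = -g/7)
l = 0 (l = (-⅐*0)² = 0² = 0)
Q(w, s) = √(s² + w²)
Q(-9, l)*(-98 - 3) = √(0² + (-9)²)*(-98 - 3) = √(0 + 81)*(-101) = √81*(-101) = 9*(-101) = -909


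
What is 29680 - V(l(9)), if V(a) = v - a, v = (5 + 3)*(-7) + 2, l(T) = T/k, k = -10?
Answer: 297331/10 ≈ 29733.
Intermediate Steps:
l(T) = -T/10 (l(T) = T/(-10) = T*(-1/10) = -T/10)
v = -54 (v = 8*(-7) + 2 = -56 + 2 = -54)
V(a) = -54 - a
29680 - V(l(9)) = 29680 - (-54 - (-1)*9/10) = 29680 - (-54 - 1*(-9/10)) = 29680 - (-54 + 9/10) = 29680 - 1*(-531/10) = 29680 + 531/10 = 297331/10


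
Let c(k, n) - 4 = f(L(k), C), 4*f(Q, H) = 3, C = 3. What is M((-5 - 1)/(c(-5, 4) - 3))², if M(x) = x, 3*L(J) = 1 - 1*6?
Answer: 576/49 ≈ 11.755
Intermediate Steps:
L(J) = -5/3 (L(J) = (1 - 1*6)/3 = (1 - 6)/3 = (⅓)*(-5) = -5/3)
f(Q, H) = ¾ (f(Q, H) = (¼)*3 = ¾)
c(k, n) = 19/4 (c(k, n) = 4 + ¾ = 19/4)
M((-5 - 1)/(c(-5, 4) - 3))² = ((-5 - 1)/(19/4 - 3))² = (-6/7/4)² = (-6*4/7)² = (-24/7)² = 576/49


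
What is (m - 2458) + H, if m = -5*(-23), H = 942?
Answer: -1401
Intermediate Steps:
m = 115
(m - 2458) + H = (115 - 2458) + 942 = -2343 + 942 = -1401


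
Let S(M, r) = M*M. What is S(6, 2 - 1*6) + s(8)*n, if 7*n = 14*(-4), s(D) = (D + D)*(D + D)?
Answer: -2012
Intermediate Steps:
s(D) = 4*D² (s(D) = (2*D)*(2*D) = 4*D²)
n = -8 (n = (14*(-4))/7 = (⅐)*(-56) = -8)
S(M, r) = M²
S(6, 2 - 1*6) + s(8)*n = 6² + (4*8²)*(-8) = 36 + (4*64)*(-8) = 36 + 256*(-8) = 36 - 2048 = -2012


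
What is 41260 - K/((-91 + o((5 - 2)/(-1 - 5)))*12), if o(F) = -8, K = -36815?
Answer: 48980065/1188 ≈ 41229.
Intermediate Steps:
41260 - K/((-91 + o((5 - 2)/(-1 - 5)))*12) = 41260 - (-36815)/((-91 - 8)*12) = 41260 - (-36815)/((-99*12)) = 41260 - (-36815)/(-1188) = 41260 - (-36815)*(-1)/1188 = 41260 - 1*36815/1188 = 41260 - 36815/1188 = 48980065/1188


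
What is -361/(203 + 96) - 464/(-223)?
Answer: 58233/66677 ≈ 0.87336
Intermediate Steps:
-361/(203 + 96) - 464/(-223) = -361/299 - 464*(-1/223) = -361*1/299 + 464/223 = -361/299 + 464/223 = 58233/66677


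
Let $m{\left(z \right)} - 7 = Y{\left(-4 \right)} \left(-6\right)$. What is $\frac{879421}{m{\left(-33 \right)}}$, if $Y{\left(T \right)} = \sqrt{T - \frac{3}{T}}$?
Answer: $\frac{6155947}{166} + \frac{2638263 i \sqrt{13}}{166} \approx 37084.0 + 57304.0 i$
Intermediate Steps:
$m{\left(z \right)} = 7 - 3 i \sqrt{13}$ ($m{\left(z \right)} = 7 + \sqrt{-4 - \frac{3}{-4}} \left(-6\right) = 7 + \sqrt{-4 - - \frac{3}{4}} \left(-6\right) = 7 + \sqrt{-4 + \frac{3}{4}} \left(-6\right) = 7 + \sqrt{- \frac{13}{4}} \left(-6\right) = 7 + \frac{i \sqrt{13}}{2} \left(-6\right) = 7 - 3 i \sqrt{13}$)
$\frac{879421}{m{\left(-33 \right)}} = \frac{879421}{7 - 3 i \sqrt{13}}$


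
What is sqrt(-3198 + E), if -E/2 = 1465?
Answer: 4*I*sqrt(383) ≈ 78.281*I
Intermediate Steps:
E = -2930 (E = -2*1465 = -2930)
sqrt(-3198 + E) = sqrt(-3198 - 2930) = sqrt(-6128) = 4*I*sqrt(383)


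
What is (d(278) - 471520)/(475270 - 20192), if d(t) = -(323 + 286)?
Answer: -472129/455078 ≈ -1.0375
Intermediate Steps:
d(t) = -609 (d(t) = -1*609 = -609)
(d(278) - 471520)/(475270 - 20192) = (-609 - 471520)/(475270 - 20192) = -472129/455078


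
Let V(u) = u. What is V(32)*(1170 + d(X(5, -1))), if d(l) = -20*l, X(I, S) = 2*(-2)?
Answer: 40000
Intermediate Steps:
X(I, S) = -4
V(32)*(1170 + d(X(5, -1))) = 32*(1170 - 20*(-4)) = 32*(1170 + 80) = 32*1250 = 40000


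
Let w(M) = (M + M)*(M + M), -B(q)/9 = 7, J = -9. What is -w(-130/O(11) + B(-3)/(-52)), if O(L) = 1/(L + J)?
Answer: -181090849/676 ≈ -2.6789e+5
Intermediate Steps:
B(q) = -63 (B(q) = -9*7 = -63)
O(L) = 1/(-9 + L) (O(L) = 1/(L - 9) = 1/(-9 + L))
w(M) = 4*M**2 (w(M) = (2*M)*(2*M) = 4*M**2)
-w(-130/O(11) + B(-3)/(-52)) = -4*(-130/(1/(-9 + 11)) - 63/(-52))**2 = -4*(-130/(1/2) - 63*(-1/52))**2 = -4*(-130/1/2 + 63/52)**2 = -4*(-130*2 + 63/52)**2 = -4*(-260 + 63/52)**2 = -4*(-13457/52)**2 = -4*181090849/2704 = -1*181090849/676 = -181090849/676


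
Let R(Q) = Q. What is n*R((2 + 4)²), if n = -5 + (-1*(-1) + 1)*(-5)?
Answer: -540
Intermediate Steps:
n = -15 (n = -5 + (1 + 1)*(-5) = -5 + 2*(-5) = -5 - 10 = -15)
n*R((2 + 4)²) = -15*(2 + 4)² = -15*6² = -15*36 = -540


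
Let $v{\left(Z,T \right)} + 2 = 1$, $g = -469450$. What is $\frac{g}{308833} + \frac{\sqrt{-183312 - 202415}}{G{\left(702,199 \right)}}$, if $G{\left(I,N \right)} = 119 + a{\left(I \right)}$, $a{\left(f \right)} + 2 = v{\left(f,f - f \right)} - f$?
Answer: $- \frac{469450}{308833} - \frac{i \sqrt{385727}}{586} \approx -1.5201 - 1.0598 i$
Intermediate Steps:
$v{\left(Z,T \right)} = -1$ ($v{\left(Z,T \right)} = -2 + 1 = -1$)
$a{\left(f \right)} = -3 - f$ ($a{\left(f \right)} = -2 - \left(1 + f\right) = -3 - f$)
$G{\left(I,N \right)} = 116 - I$ ($G{\left(I,N \right)} = 119 - \left(3 + I\right) = 116 - I$)
$\frac{g}{308833} + \frac{\sqrt{-183312 - 202415}}{G{\left(702,199 \right)}} = - \frac{469450}{308833} + \frac{\sqrt{-183312 - 202415}}{116 - 702} = \left(-469450\right) \frac{1}{308833} + \frac{\sqrt{-385727}}{116 - 702} = - \frac{469450}{308833} + \frac{i \sqrt{385727}}{-586} = - \frac{469450}{308833} + i \sqrt{385727} \left(- \frac{1}{586}\right) = - \frac{469450}{308833} - \frac{i \sqrt{385727}}{586}$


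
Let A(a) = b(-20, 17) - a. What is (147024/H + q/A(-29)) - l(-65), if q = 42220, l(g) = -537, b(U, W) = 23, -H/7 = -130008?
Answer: 665027222/492947 ≈ 1349.1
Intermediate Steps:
H = 910056 (H = -7*(-130008) = 910056)
A(a) = 23 - a
(147024/H + q/A(-29)) - l(-65) = (147024/910056 + 42220/(23 - 1*(-29))) - 1*(-537) = (147024*(1/910056) + 42220/(23 + 29)) + 537 = (6126/37919 + 42220/52) + 537 = (6126/37919 + 42220*(1/52)) + 537 = (6126/37919 + 10555/13) + 537 = 400314683/492947 + 537 = 665027222/492947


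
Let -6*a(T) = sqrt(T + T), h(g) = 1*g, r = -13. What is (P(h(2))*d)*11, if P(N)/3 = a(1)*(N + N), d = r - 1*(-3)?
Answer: 220*sqrt(2) ≈ 311.13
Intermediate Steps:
h(g) = g
a(T) = -sqrt(2)*sqrt(T)/6 (a(T) = -sqrt(T + T)/6 = -sqrt(2)*sqrt(T)/6)
d = -10 (d = -13 - 1*(-3) = -13 + 3 = -10)
P(N) = -N*sqrt(2) (P(N) = 3*((-sqrt(2)*sqrt(1)/6)*(N + N)) = 3*((-1/6*sqrt(2)*1)*(2*N)) = 3*((-sqrt(2)/6)*(2*N)) = 3*(-N*sqrt(2)/3) = -N*sqrt(2))
(P(h(2))*d)*11 = (-1*2*sqrt(2)*(-10))*11 = (-2*sqrt(2)*(-10))*11 = (20*sqrt(2))*11 = 220*sqrt(2)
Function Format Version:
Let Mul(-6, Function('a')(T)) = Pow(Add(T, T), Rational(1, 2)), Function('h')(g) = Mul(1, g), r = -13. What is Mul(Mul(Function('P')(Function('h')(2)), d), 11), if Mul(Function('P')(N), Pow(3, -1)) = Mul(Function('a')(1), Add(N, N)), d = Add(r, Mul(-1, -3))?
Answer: Mul(220, Pow(2, Rational(1, 2))) ≈ 311.13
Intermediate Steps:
Function('h')(g) = g
Function('a')(T) = Mul(Rational(-1, 6), Pow(2, Rational(1, 2)), Pow(T, Rational(1, 2))) (Function('a')(T) = Mul(Rational(-1, 6), Pow(Add(T, T), Rational(1, 2))) = Mul(Rational(-1, 6), Pow(Mul(2, T), Rational(1, 2))) = Mul(Rational(-1, 6), Mul(Pow(2, Rational(1, 2)), Pow(T, Rational(1, 2)))) = Mul(Rational(-1, 6), Pow(2, Rational(1, 2)), Pow(T, Rational(1, 2))))
d = -10 (d = Add(-13, Mul(-1, -3)) = Add(-13, 3) = -10)
Function('P')(N) = Mul(-1, N, Pow(2, Rational(1, 2))) (Function('P')(N) = Mul(3, Mul(Mul(Rational(-1, 6), Pow(2, Rational(1, 2)), Pow(1, Rational(1, 2))), Add(N, N))) = Mul(3, Mul(Mul(Rational(-1, 6), Pow(2, Rational(1, 2)), 1), Mul(2, N))) = Mul(3, Mul(Mul(Rational(-1, 6), Pow(2, Rational(1, 2))), Mul(2, N))) = Mul(3, Mul(Rational(-1, 3), N, Pow(2, Rational(1, 2)))) = Mul(-1, N, Pow(2, Rational(1, 2))))
Mul(Mul(Function('P')(Function('h')(2)), d), 11) = Mul(Mul(Mul(-1, 2, Pow(2, Rational(1, 2))), -10), 11) = Mul(Mul(Mul(-2, Pow(2, Rational(1, 2))), -10), 11) = Mul(Mul(20, Pow(2, Rational(1, 2))), 11) = Mul(220, Pow(2, Rational(1, 2)))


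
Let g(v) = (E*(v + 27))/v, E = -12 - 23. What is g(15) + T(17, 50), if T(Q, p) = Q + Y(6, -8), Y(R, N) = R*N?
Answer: -129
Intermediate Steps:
E = -35
Y(R, N) = N*R
g(v) = (-945 - 35*v)/v (g(v) = (-35*(v + 27))/v = (-35*(27 + v))/v = (-945 - 35*v)/v)
T(Q, p) = -48 + Q (T(Q, p) = Q - 8*6 = Q - 48 = -48 + Q)
g(15) + T(17, 50) = (-35 - 945/15) + (-48 + 17) = (-35 - 945*1/15) - 31 = (-35 - 63) - 31 = -98 - 31 = -129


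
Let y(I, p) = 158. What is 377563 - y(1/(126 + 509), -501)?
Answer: 377405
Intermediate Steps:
377563 - y(1/(126 + 509), -501) = 377563 - 1*158 = 377563 - 158 = 377405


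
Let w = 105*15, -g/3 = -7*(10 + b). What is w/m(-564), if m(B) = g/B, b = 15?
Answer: -1692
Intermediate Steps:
g = 525 (g = -(-21)*(10 + 15) = -(-21)*25 = -3*(-175) = 525)
m(B) = 525/B
w = 1575
w/m(-564) = 1575/((525/(-564))) = 1575/((525*(-1/564))) = 1575/(-175/188) = 1575*(-188/175) = -1692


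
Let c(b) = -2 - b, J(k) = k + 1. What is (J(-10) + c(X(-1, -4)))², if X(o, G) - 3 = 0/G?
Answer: 196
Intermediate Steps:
X(o, G) = 3 (X(o, G) = 3 + 0/G = 3 + 0 = 3)
J(k) = 1 + k
(J(-10) + c(X(-1, -4)))² = ((1 - 10) + (-2 - 1*3))² = (-9 + (-2 - 3))² = (-9 - 5)² = (-14)² = 196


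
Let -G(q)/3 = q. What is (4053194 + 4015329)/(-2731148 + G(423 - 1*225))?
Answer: -8068523/2731742 ≈ -2.9536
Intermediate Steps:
G(q) = -3*q
(4053194 + 4015329)/(-2731148 + G(423 - 1*225)) = (4053194 + 4015329)/(-2731148 - 3*(423 - 1*225)) = 8068523/(-2731148 - 3*(423 - 225)) = 8068523/(-2731148 - 3*198) = 8068523/(-2731148 - 594) = 8068523/(-2731742) = 8068523*(-1/2731742) = -8068523/2731742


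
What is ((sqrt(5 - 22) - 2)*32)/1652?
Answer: -16/413 + 8*I*sqrt(17)/413 ≈ -0.038741 + 0.079866*I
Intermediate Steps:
((sqrt(5 - 22) - 2)*32)/1652 = ((sqrt(-17) - 2)*32)*(1/1652) = ((I*sqrt(17) - 2)*32)*(1/1652) = ((-2 + I*sqrt(17))*32)*(1/1652) = (-64 + 32*I*sqrt(17))*(1/1652) = -16/413 + 8*I*sqrt(17)/413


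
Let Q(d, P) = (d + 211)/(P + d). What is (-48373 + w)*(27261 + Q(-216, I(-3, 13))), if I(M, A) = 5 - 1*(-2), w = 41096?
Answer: -2182163182/11 ≈ -1.9838e+8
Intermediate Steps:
I(M, A) = 7 (I(M, A) = 5 + 2 = 7)
Q(d, P) = (211 + d)/(P + d)
(-48373 + w)*(27261 + Q(-216, I(-3, 13))) = (-48373 + 41096)*(27261 + (211 - 216)/(7 - 216)) = -7277*(27261 - 5/(-209)) = -7277*(27261 - 1/209*(-5)) = -7277*(27261 + 5/209) = -7277*5697554/209 = -2182163182/11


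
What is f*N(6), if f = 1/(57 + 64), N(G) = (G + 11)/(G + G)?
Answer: 17/1452 ≈ 0.011708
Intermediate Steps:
N(G) = (11 + G)/(2*G) (N(G) = (11 + G)/((2*G)) = (11 + G)*(1/(2*G)) = (11 + G)/(2*G))
f = 1/121 ≈ 0.0082645
f*N(6) = ((½)*(11 + 6)/6)/121 = ((½)*(⅙)*17)/121 = (1/121)*(17/12) = 17/1452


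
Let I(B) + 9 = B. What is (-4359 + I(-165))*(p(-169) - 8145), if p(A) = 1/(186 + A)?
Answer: 627657312/17 ≈ 3.6921e+7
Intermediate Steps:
I(B) = -9 + B
(-4359 + I(-165))*(p(-169) - 8145) = (-4359 + (-9 - 165))*(1/(186 - 169) - 8145) = (-4359 - 174)*(1/17 - 8145) = -4533*(1/17 - 8145) = -4533*(-138464/17) = 627657312/17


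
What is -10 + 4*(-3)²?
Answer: 26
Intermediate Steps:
-10 + 4*(-3)² = -10 + 4*9 = -10 + 36 = 26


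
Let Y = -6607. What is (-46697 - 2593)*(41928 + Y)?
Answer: -1740972090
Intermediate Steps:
(-46697 - 2593)*(41928 + Y) = (-46697 - 2593)*(41928 - 6607) = -49290*35321 = -1740972090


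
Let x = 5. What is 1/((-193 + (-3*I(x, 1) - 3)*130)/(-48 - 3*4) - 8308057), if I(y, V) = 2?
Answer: -60/498482057 ≈ -1.2037e-7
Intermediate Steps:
1/((-193 + (-3*I(x, 1) - 3)*130)/(-48 - 3*4) - 8308057) = 1/((-193 + (-3*2 - 3)*130)/(-48 - 3*4) - 8308057) = 1/((-193 + (-6 - 3)*130)/(-48 - 12) - 8308057) = 1/((-193 - 9*130)/(-60) - 8308057) = 1/((-193 - 1170)*(-1/60) - 8308057) = 1/(-1363*(-1/60) - 8308057) = 1/(1363/60 - 8308057) = 1/(-498482057/60) = -60/498482057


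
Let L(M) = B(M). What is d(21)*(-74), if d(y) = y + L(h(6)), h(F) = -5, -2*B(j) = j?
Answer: -1739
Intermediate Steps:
B(j) = -j/2
L(M) = -M/2
d(y) = 5/2 + y (d(y) = y - 1/2*(-5) = y + 5/2 = 5/2 + y)
d(21)*(-74) = (5/2 + 21)*(-74) = (47/2)*(-74) = -1739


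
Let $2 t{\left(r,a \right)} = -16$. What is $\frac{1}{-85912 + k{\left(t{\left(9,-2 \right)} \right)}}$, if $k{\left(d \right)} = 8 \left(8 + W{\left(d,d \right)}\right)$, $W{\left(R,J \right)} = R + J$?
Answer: $- \frac{1}{85976} \approx -1.1631 \cdot 10^{-5}$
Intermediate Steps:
$W{\left(R,J \right)} = J + R$
$t{\left(r,a \right)} = -8$ ($t{\left(r,a \right)} = \frac{1}{2} \left(-16\right) = -8$)
$k{\left(d \right)} = 64 + 16 d$ ($k{\left(d \right)} = 8 \left(8 + \left(d + d\right)\right) = 8 \left(8 + 2 d\right) = 64 + 16 d$)
$\frac{1}{-85912 + k{\left(t{\left(9,-2 \right)} \right)}} = \frac{1}{-85912 + \left(64 + 16 \left(-8\right)\right)} = \frac{1}{-85912 + \left(64 - 128\right)} = \frac{1}{-85912 - 64} = \frac{1}{-85976} = - \frac{1}{85976}$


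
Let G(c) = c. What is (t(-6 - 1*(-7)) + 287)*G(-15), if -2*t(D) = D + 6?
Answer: -8505/2 ≈ -4252.5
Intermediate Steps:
t(D) = -3 - D/2 (t(D) = -(D + 6)/2 = -(6 + D)/2 = -3 - D/2)
(t(-6 - 1*(-7)) + 287)*G(-15) = ((-3 - (-6 - 1*(-7))/2) + 287)*(-15) = ((-3 - (-6 + 7)/2) + 287)*(-15) = ((-3 - 1/2*1) + 287)*(-15) = ((-3 - 1/2) + 287)*(-15) = (-7/2 + 287)*(-15) = (567/2)*(-15) = -8505/2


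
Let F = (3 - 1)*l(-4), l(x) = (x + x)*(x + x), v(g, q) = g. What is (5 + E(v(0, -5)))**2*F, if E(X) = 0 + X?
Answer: 3200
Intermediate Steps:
l(x) = 4*x**2 (l(x) = (2*x)*(2*x) = 4*x**2)
E(X) = X
F = 128 (F = (3 - 1)*(4*(-4)**2) = 2*(4*16) = 2*64 = 128)
(5 + E(v(0, -5)))**2*F = (5 + 0)**2*128 = 5**2*128 = 25*128 = 3200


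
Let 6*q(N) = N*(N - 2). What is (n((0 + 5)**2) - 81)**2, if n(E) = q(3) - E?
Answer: 44521/4 ≈ 11130.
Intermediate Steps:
q(N) = N*(-2 + N)/6 (q(N) = (N*(N - 2))/6 = (N*(-2 + N))/6 = N*(-2 + N)/6)
n(E) = 1/2 - E (n(E) = (1/6)*3*(-2 + 3) - E = (1/6)*3*1 - E = 1/2 - E)
(n((0 + 5)**2) - 81)**2 = ((1/2 - (0 + 5)**2) - 81)**2 = ((1/2 - 1*5**2) - 81)**2 = ((1/2 - 1*25) - 81)**2 = ((1/2 - 25) - 81)**2 = (-49/2 - 81)**2 = (-211/2)**2 = 44521/4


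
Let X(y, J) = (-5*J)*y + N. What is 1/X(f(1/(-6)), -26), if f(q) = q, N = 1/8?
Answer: -24/517 ≈ -0.046422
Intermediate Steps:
N = ⅛ ≈ 0.12500
X(y, J) = ⅛ - 5*J*y (X(y, J) = (-5*J)*y + ⅛ = -5*J*y + ⅛ = ⅛ - 5*J*y)
1/X(f(1/(-6)), -26) = 1/(⅛ - 5*(-26)/(-6)) = 1/(⅛ - 5*(-26)*(-⅙)) = 1/(⅛ - 65/3) = 1/(-517/24) = -24/517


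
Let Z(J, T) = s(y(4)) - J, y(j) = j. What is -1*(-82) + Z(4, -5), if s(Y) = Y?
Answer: 82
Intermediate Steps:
Z(J, T) = 4 - J
-1*(-82) + Z(4, -5) = -1*(-82) + (4 - 1*4) = 82 + (4 - 4) = 82 + 0 = 82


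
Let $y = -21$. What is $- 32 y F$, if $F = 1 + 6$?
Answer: $4704$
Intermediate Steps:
$F = 7$
$- 32 y F = \left(-32\right) \left(-21\right) 7 = 672 \cdot 7 = 4704$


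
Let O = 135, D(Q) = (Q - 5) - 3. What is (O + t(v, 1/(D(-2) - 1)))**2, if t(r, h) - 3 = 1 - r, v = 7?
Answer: 17424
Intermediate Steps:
D(Q) = -8 + Q (D(Q) = (-5 + Q) - 3 = -8 + Q)
t(r, h) = 4 - r (t(r, h) = 3 + (1 - r) = 4 - r)
(O + t(v, 1/(D(-2) - 1)))**2 = (135 + (4 - 1*7))**2 = (135 + (4 - 7))**2 = (135 - 3)**2 = 132**2 = 17424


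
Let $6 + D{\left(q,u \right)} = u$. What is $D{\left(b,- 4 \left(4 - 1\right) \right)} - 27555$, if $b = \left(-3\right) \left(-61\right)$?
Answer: $-27573$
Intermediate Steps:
$b = 183$
$D{\left(q,u \right)} = -6 + u$
$D{\left(b,- 4 \left(4 - 1\right) \right)} - 27555 = \left(-6 - 4 \left(4 - 1\right)\right) - 27555 = \left(-6 - 12\right) - 27555 = -18 - 27555 = -27573$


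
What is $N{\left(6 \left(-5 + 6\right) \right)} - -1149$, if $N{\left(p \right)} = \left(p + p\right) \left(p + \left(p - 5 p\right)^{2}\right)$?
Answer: $8133$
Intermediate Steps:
$N{\left(p \right)} = 2 p \left(p + 16 p^{2}\right)$ ($N{\left(p \right)} = 2 p \left(p + \left(- 4 p\right)^{2}\right) = 2 p \left(p + 16 p^{2}\right)$)
$N{\left(6 \left(-5 + 6\right) \right)} - -1149 = \left(6 \left(-5 + 6\right)\right)^{2} \left(2 + 32 \cdot 6 \left(-5 + 6\right)\right) - -1149 = \left(6 \cdot 1\right)^{2} \left(2 + 32 \cdot 6 \cdot 1\right) + 1149 = 6^{2} \left(2 + 32 \cdot 6\right) + 1149 = 36 \left(2 + 192\right) + 1149 = 36 \cdot 194 + 1149 = 6984 + 1149 = 8133$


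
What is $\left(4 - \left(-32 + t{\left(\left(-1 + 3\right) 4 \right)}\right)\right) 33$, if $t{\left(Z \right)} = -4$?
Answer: $1320$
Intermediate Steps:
$\left(4 - \left(-32 + t{\left(\left(-1 + 3\right) 4 \right)}\right)\right) 33 = \left(4 + \left(32 - -4\right)\right) 33 = \left(4 + \left(32 + 4\right)\right) 33 = \left(4 + 36\right) 33 = 40 \cdot 33 = 1320$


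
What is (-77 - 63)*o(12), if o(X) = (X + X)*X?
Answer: -40320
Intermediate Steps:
o(X) = 2*X² (o(X) = (2*X)*X = 2*X²)
(-77 - 63)*o(12) = (-77 - 63)*(2*12²) = -280*144 = -140*288 = -40320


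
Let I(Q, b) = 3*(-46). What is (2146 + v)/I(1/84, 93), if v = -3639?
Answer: 1493/138 ≈ 10.819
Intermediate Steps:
I(Q, b) = -138
(2146 + v)/I(1/84, 93) = (2146 - 3639)/(-138) = -1493*(-1/138) = 1493/138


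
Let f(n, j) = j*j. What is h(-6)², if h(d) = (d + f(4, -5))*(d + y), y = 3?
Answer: 3249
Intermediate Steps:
f(n, j) = j²
h(d) = (3 + d)*(25 + d) (h(d) = (d + (-5)²)*(d + 3) = (d + 25)*(3 + d) = (25 + d)*(3 + d) = (3 + d)*(25 + d))
h(-6)² = (75 + (-6)² + 28*(-6))² = (75 + 36 - 168)² = (-57)² = 3249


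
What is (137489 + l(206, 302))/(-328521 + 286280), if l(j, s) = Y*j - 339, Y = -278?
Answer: -79882/42241 ≈ -1.8911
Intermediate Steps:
l(j, s) = -339 - 278*j (l(j, s) = -278*j - 339 = -339 - 278*j)
(137489 + l(206, 302))/(-328521 + 286280) = (137489 + (-339 - 278*206))/(-328521 + 286280) = (137489 + (-339 - 57268))/(-42241) = (137489 - 57607)*(-1/42241) = 79882*(-1/42241) = -79882/42241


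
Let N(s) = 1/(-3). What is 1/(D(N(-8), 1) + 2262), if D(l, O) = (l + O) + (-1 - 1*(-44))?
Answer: 3/6917 ≈ 0.00043371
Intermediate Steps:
N(s) = -⅓
D(l, O) = 43 + O + l (D(l, O) = (O + l) + (-1 + 44) = (O + l) + 43 = 43 + O + l)
1/(D(N(-8), 1) + 2262) = 1/((43 + 1 - ⅓) + 2262) = 1/(131/3 + 2262) = 1/(6917/3) = 3/6917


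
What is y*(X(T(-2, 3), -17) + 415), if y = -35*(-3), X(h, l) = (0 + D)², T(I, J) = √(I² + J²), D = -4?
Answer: 45255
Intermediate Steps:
X(h, l) = 16 (X(h, l) = (0 - 4)² = (-4)² = 16)
y = 105
y*(X(T(-2, 3), -17) + 415) = 105*(16 + 415) = 105*431 = 45255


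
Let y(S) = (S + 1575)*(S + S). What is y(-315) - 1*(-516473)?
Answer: -277327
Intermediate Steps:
y(S) = 2*S*(1575 + S) (y(S) = (1575 + S)*(2*S) = 2*S*(1575 + S))
y(-315) - 1*(-516473) = 2*(-315)*(1575 - 315) - 1*(-516473) = 2*(-315)*1260 + 516473 = -793800 + 516473 = -277327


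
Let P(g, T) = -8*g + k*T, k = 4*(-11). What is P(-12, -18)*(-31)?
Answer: -27528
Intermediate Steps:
k = -44
P(g, T) = -44*T - 8*g (P(g, T) = -8*g - 44*T = -44*T - 8*g)
P(-12, -18)*(-31) = (-44*(-18) - 8*(-12))*(-31) = (792 + 96)*(-31) = 888*(-31) = -27528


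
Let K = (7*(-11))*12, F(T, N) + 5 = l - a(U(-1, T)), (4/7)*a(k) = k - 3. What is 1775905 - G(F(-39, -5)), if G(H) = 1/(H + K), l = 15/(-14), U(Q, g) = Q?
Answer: 22950020329/12923 ≈ 1.7759e+6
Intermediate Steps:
a(k) = -21/4 + 7*k/4 (a(k) = 7*(k - 3)/4 = 7*(-3 + k)/4 = -21/4 + 7*k/4)
l = -15/14 (l = 15*(-1/14) = -15/14 ≈ -1.0714)
F(T, N) = 13/14 (F(T, N) = -5 + (-15/14 - (-21/4 + (7/4)*(-1))) = -5 + (-15/14 - (-21/4 - 7/4)) = -5 + (-15/14 - 1*(-7)) = -5 + (-15/14 + 7) = -5 + 83/14 = 13/14)
K = -924 (K = -77*12 = -924)
G(H) = 1/(-924 + H) (G(H) = 1/(H - 924) = 1/(-924 + H))
1775905 - G(F(-39, -5)) = 1775905 - 1/(-924 + 13/14) = 1775905 - 1/(-12923/14) = 1775905 - 1*(-14/12923) = 1775905 + 14/12923 = 22950020329/12923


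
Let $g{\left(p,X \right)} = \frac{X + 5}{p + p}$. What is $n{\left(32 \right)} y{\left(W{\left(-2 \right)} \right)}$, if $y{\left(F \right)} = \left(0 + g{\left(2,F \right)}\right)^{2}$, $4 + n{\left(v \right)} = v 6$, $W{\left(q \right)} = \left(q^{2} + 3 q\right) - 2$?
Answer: $\frac{47}{4} \approx 11.75$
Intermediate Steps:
$g{\left(p,X \right)} = \frac{5 + X}{2 p}$
$W{\left(q \right)} = -2 + q^{2} + 3 q$
$n{\left(v \right)} = -4 + 6 v$ ($n{\left(v \right)} = -4 + v 6 = -4 + 6 v$)
$y{\left(F \right)} = \left(\frac{5}{4} + \frac{F}{4}\right)^{2}$ ($y{\left(F \right)} = \left(0 + \frac{5 + F}{2 \cdot 2}\right)^{2} = \left(0 + \frac{1}{2} \cdot \frac{1}{2} \left(5 + F\right)\right)^{2} = \left(0 + \left(\frac{5}{4} + \frac{F}{4}\right)\right)^{2} = \left(\frac{5}{4} + \frac{F}{4}\right)^{2}$)
$n{\left(32 \right)} y{\left(W{\left(-2 \right)} \right)} = \left(-4 + 6 \cdot 32\right) \frac{\left(5 + \left(-2 + \left(-2\right)^{2} + 3 \left(-2\right)\right)\right)^{2}}{16} = \left(-4 + 192\right) \frac{\left(5 - 4\right)^{2}}{16} = 188 \frac{\left(5 - 4\right)^{2}}{16} = 188 \frac{1^{2}}{16} = 188 \cdot \frac{1}{16} \cdot 1 = 188 \cdot \frac{1}{16} = \frac{47}{4}$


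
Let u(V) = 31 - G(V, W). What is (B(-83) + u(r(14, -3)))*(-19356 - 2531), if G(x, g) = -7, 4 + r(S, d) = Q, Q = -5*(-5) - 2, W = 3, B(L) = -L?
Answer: -2648327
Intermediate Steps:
Q = 23 (Q = 25 - 2 = 23)
r(S, d) = 19 (r(S, d) = -4 + 23 = 19)
u(V) = 38 (u(V) = 31 - 1*(-7) = 31 + 7 = 38)
(B(-83) + u(r(14, -3)))*(-19356 - 2531) = (-1*(-83) + 38)*(-19356 - 2531) = (83 + 38)*(-21887) = 121*(-21887) = -2648327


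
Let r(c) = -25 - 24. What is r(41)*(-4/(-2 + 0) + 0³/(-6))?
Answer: -98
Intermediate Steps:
r(c) = -49
r(41)*(-4/(-2 + 0) + 0³/(-6)) = -49*(-4/(-2 + 0) + 0³/(-6)) = -49*(-4/(-2) + 0*(-⅙)) = -49*(-4*(-½) + 0) = -49*(2 + 0) = -49*2 = -98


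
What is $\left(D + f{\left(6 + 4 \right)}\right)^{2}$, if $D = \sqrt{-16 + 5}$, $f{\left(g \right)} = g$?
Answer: $\left(10 + i \sqrt{11}\right)^{2} \approx 89.0 + 66.333 i$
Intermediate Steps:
$D = i \sqrt{11}$ ($D = \sqrt{-11} = i \sqrt{11} \approx 3.3166 i$)
$\left(D + f{\left(6 + 4 \right)}\right)^{2} = \left(i \sqrt{11} + \left(6 + 4\right)\right)^{2} = \left(i \sqrt{11} + 10\right)^{2} = \left(10 + i \sqrt{11}\right)^{2}$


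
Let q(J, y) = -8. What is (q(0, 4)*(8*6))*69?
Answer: -26496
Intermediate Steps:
(q(0, 4)*(8*6))*69 = -64*6*69 = -8*48*69 = -384*69 = -26496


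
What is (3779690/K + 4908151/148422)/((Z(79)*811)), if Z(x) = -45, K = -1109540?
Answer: -4211035096/5181036141285 ≈ -0.00081278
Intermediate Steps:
(3779690/K + 4908151/148422)/((Z(79)*811)) = (3779690/(-1109540) + 4908151/148422)/((-45*811)) = (3779690*(-1/1109540) + 4908151*(1/148422))/(-36495) = (-377969/110954 + 4908151/148422)*(-1/36495) = (4211035096/141965643)*(-1/36495) = -4211035096/5181036141285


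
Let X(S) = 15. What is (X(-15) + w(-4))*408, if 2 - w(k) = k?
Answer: 8568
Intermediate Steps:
w(k) = 2 - k
(X(-15) + w(-4))*408 = (15 + (2 - 1*(-4)))*408 = (15 + (2 + 4))*408 = (15 + 6)*408 = 21*408 = 8568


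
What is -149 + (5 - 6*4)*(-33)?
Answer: 478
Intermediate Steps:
-149 + (5 - 6*4)*(-33) = -149 + (5 - 24)*(-33) = -149 - 19*(-33) = -149 + 627 = 478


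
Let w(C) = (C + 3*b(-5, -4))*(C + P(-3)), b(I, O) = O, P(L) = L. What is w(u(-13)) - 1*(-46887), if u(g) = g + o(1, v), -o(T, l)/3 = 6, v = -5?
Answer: 48349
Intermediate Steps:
o(T, l) = -18 (o(T, l) = -3*6 = -18)
u(g) = -18 + g (u(g) = g - 18 = -18 + g)
w(C) = (-12 + C)*(-3 + C) (w(C) = (C + 3*(-4))*(C - 3) = (C - 12)*(-3 + C) = (-12 + C)*(-3 + C))
w(u(-13)) - 1*(-46887) = (36 + (-18 - 13)² - 15*(-18 - 13)) - 1*(-46887) = (36 + (-31)² - 15*(-31)) + 46887 = (36 + 961 + 465) + 46887 = 1462 + 46887 = 48349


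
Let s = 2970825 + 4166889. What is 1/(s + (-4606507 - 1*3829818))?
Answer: -1/1298611 ≈ -7.7005e-7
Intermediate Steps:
s = 7137714
1/(s + (-4606507 - 1*3829818)) = 1/(7137714 + (-4606507 - 1*3829818)) = 1/(7137714 + (-4606507 - 3829818)) = 1/(7137714 - 8436325) = 1/(-1298611) = -1/1298611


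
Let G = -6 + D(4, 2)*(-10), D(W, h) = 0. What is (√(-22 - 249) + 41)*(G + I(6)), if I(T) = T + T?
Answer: 246 + 6*I*√271 ≈ 246.0 + 98.772*I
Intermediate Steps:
I(T) = 2*T
G = -6 (G = -6 + 0*(-10) = -6 + 0 = -6)
(√(-22 - 249) + 41)*(G + I(6)) = (√(-22 - 249) + 41)*(-6 + 2*6) = (√(-271) + 41)*(-6 + 12) = (I*√271 + 41)*6 = (41 + I*√271)*6 = 246 + 6*I*√271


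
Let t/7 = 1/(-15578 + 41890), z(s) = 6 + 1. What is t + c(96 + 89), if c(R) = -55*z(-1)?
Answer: -10130113/26312 ≈ -385.00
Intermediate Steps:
z(s) = 7
c(R) = -385 (c(R) = -55*7 = -385)
t = 7/26312 (t = 7/(-15578 + 41890) = 7/26312 ≈ 0.00026604)
t + c(96 + 89) = 7/26312 - 385 = -10130113/26312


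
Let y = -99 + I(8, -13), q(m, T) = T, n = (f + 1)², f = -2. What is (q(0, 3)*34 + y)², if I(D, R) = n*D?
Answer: 121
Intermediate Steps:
n = 1 (n = (-2 + 1)² = (-1)² = 1)
I(D, R) = D (I(D, R) = 1*D = D)
y = -91 (y = -99 + 8 = -91)
(q(0, 3)*34 + y)² = (3*34 - 91)² = (102 - 91)² = 11² = 121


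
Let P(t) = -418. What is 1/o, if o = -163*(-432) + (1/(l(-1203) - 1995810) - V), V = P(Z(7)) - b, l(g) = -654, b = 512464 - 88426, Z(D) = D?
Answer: 1996464/987994132607 ≈ 2.0207e-6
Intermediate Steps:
b = 424038
V = -424456 (V = -418 - 1*424038 = -418 - 424038 = -424456)
o = 987994132607/1996464 (o = -163*(-432) + (1/(-654 - 1995810) - 1*(-424456)) = 70416 + (1/(-1996464) + 424456) = 70416 + (-1/1996464 + 424456) = 70416 + 847411123583/1996464 = 987994132607/1996464 ≈ 4.9487e+5)
1/o = 1/(987994132607/1996464) = 1996464/987994132607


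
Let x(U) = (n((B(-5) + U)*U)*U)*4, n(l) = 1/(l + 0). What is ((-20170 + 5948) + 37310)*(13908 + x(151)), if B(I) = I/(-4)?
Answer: 65185027648/203 ≈ 3.2111e+8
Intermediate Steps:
B(I) = -I/4 (B(I) = I*(-¼) = -I/4)
n(l) = 1/l
x(U) = 4/(5/4 + U) (x(U) = (U/(((-¼*(-5) + U)*U)))*4 = (U/(((5/4 + U)*U)))*4 = (U/((U*(5/4 + U))))*4 = ((1/(U*(5/4 + U)))*U)*4 = 4/(5/4 + U))
((-20170 + 5948) + 37310)*(13908 + x(151)) = ((-20170 + 5948) + 37310)*(13908 + 16/(5 + 4*151)) = (-14222 + 37310)*(13908 + 16/(5 + 604)) = 23088*(13908 + 16/609) = 23088*(8469988/609) = 65185027648/203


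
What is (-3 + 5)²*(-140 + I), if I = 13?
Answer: -508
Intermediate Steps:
(-3 + 5)²*(-140 + I) = (-3 + 5)²*(-140 + 13) = 2²*(-127) = 4*(-127) = -508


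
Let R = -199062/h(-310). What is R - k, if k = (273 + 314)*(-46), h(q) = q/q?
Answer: -172060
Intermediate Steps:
h(q) = 1
k = -27002 (k = 587*(-46) = -27002)
R = -199062 (R = -199062/1 = -199062*1 = -199062)
R - k = -199062 - 1*(-27002) = -199062 + 27002 = -172060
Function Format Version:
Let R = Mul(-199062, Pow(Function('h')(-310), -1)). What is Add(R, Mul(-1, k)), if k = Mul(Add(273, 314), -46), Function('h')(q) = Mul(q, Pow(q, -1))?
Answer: -172060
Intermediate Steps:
Function('h')(q) = 1
k = -27002 (k = Mul(587, -46) = -27002)
R = -199062 (R = Mul(-199062, Pow(1, -1)) = Mul(-199062, 1) = -199062)
Add(R, Mul(-1, k)) = Add(-199062, Mul(-1, -27002)) = Add(-199062, 27002) = -172060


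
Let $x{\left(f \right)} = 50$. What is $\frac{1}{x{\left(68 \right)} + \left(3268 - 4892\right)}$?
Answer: $- \frac{1}{1574} \approx -0.00063532$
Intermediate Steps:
$\frac{1}{x{\left(68 \right)} + \left(3268 - 4892\right)} = \frac{1}{50 + \left(3268 - 4892\right)} = \frac{1}{50 - 1624} = \frac{1}{-1574} = - \frac{1}{1574}$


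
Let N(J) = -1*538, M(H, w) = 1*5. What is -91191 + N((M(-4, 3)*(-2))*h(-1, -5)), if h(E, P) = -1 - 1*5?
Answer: -91729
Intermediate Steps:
M(H, w) = 5
h(E, P) = -6 (h(E, P) = -1 - 5 = -6)
N(J) = -538
-91191 + N((M(-4, 3)*(-2))*h(-1, -5)) = -91191 - 538 = -91729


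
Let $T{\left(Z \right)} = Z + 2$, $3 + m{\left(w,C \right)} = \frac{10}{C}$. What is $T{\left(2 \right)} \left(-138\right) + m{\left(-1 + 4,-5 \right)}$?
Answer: $-557$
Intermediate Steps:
$m{\left(w,C \right)} = -3 + \frac{10}{C}$
$T{\left(Z \right)} = 2 + Z$
$T{\left(2 \right)} \left(-138\right) + m{\left(-1 + 4,-5 \right)} = \left(2 + 2\right) \left(-138\right) - \left(3 - \frac{10}{-5}\right) = 4 \left(-138\right) + \left(-3 + 10 \left(- \frac{1}{5}\right)\right) = -552 - 5 = -557$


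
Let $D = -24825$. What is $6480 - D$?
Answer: $31305$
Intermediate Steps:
$6480 - D = 6480 - -24825 = 6480 + 24825 = 31305$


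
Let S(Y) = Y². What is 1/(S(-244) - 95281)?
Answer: -1/35745 ≈ -2.7976e-5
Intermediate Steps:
1/(S(-244) - 95281) = 1/((-244)² - 95281) = 1/(59536 - 95281) = 1/(-35745) = -1/35745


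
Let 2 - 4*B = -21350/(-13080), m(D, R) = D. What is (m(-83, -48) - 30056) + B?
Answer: -157686767/5232 ≈ -30139.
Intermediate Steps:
B = 481/5232 (B = ½ - (-10675)/(2*(-13080)) = ½ - (-10675)*(-1)/(2*13080) = ½ - ¼*2135/1308 = ½ - 2135/5232 = 481/5232 ≈ 0.091934)
(m(-83, -48) - 30056) + B = (-83 - 30056) + 481/5232 = -30139 + 481/5232 = -157686767/5232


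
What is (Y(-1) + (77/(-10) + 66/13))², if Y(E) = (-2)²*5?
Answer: 5103081/16900 ≈ 301.96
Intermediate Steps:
Y(E) = 20 (Y(E) = 4*5 = 20)
(Y(-1) + (77/(-10) + 66/13))² = (20 + (77/(-10) + 66/13))² = (20 + (77*(-⅒) + 66*(1/13)))² = (20 + (-77/10 + 66/13))² = (20 - 341/130)² = (2259/130)² = 5103081/16900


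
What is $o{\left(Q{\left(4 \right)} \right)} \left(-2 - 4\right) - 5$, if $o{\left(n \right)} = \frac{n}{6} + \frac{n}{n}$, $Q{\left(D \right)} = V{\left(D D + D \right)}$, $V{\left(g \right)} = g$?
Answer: $-31$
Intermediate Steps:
$Q{\left(D \right)} = D + D^{2}$ ($Q{\left(D \right)} = D D + D = D^{2} + D = D + D^{2}$)
$o{\left(n \right)} = 1 + \frac{n}{6}$ ($o{\left(n \right)} = n \frac{1}{6} + 1 = \frac{n}{6} + 1 = 1 + \frac{n}{6}$)
$o{\left(Q{\left(4 \right)} \right)} \left(-2 - 4\right) - 5 = \left(1 + \frac{4 \left(1 + 4\right)}{6}\right) \left(-2 - 4\right) - 5 = \left(1 + \frac{4 \cdot 5}{6}\right) \left(-6\right) - 5 = \left(1 + \frac{1}{6} \cdot 20\right) \left(-6\right) - 5 = \left(1 + \frac{10}{3}\right) \left(-6\right) - 5 = \frac{13}{3} \left(-6\right) - 5 = -26 - 5 = -31$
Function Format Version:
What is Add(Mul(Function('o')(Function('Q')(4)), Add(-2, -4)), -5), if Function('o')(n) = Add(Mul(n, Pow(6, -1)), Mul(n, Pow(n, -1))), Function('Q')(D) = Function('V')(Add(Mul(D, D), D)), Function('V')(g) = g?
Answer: -31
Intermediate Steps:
Function('Q')(D) = Add(D, Pow(D, 2)) (Function('Q')(D) = Add(Mul(D, D), D) = Add(Pow(D, 2), D) = Add(D, Pow(D, 2)))
Function('o')(n) = Add(1, Mul(Rational(1, 6), n)) (Function('o')(n) = Add(Mul(n, Rational(1, 6)), 1) = Add(Mul(Rational(1, 6), n), 1) = Add(1, Mul(Rational(1, 6), n)))
Add(Mul(Function('o')(Function('Q')(4)), Add(-2, -4)), -5) = Add(Mul(Add(1, Mul(Rational(1, 6), Mul(4, Add(1, 4)))), Add(-2, -4)), -5) = Add(Mul(Add(1, Mul(Rational(1, 6), Mul(4, 5))), -6), -5) = Add(Mul(Add(1, Mul(Rational(1, 6), 20)), -6), -5) = Add(Mul(Add(1, Rational(10, 3)), -6), -5) = Add(Mul(Rational(13, 3), -6), -5) = Add(-26, -5) = -31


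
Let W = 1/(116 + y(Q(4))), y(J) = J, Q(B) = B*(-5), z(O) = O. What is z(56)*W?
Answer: 7/12 ≈ 0.58333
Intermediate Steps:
Q(B) = -5*B
W = 1/96 (W = 1/(116 - 5*4) = 1/(116 - 20) = 1/96 ≈ 0.010417)
z(56)*W = 56*(1/96) = 7/12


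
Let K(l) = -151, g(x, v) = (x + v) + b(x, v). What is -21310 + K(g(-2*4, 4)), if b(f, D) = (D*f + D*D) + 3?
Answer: -21461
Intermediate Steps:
b(f, D) = 3 + D**2 + D*f (b(f, D) = (D*f + D**2) + 3 = (D**2 + D*f) + 3 = 3 + D**2 + D*f)
g(x, v) = 3 + v + x + v**2 + v*x (g(x, v) = (x + v) + (3 + v**2 + v*x) = (v + x) + (3 + v**2 + v*x) = 3 + v + x + v**2 + v*x)
-21310 + K(g(-2*4, 4)) = -21310 - 151 = -21461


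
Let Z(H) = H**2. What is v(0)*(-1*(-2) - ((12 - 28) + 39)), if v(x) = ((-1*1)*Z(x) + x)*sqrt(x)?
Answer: 0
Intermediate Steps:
v(x) = sqrt(x)*(x - x**2) (v(x) = ((-1*1)*x**2 + x)*sqrt(x) = (-x**2 + x)*sqrt(x) = (x - x**2)*sqrt(x) = sqrt(x)*(x - x**2))
v(0)*(-1*(-2) - ((12 - 28) + 39)) = (0**(3/2)*(1 - 1*0))*(-1*(-2) - ((12 - 28) + 39)) = (0*(1 + 0))*(2 - (-16 + 39)) = (0*1)*(2 - 1*23) = 0*(2 - 23) = 0*(-21) = 0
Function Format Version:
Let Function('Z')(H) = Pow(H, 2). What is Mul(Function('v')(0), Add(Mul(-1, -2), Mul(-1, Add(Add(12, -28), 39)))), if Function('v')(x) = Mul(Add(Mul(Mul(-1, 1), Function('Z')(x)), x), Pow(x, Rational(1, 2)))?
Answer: 0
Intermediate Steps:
Function('v')(x) = Mul(Pow(x, Rational(1, 2)), Add(x, Mul(-1, Pow(x, 2)))) (Function('v')(x) = Mul(Add(Mul(Mul(-1, 1), Pow(x, 2)), x), Pow(x, Rational(1, 2))) = Mul(Add(Mul(-1, Pow(x, 2)), x), Pow(x, Rational(1, 2))) = Mul(Add(x, Mul(-1, Pow(x, 2))), Pow(x, Rational(1, 2))) = Mul(Pow(x, Rational(1, 2)), Add(x, Mul(-1, Pow(x, 2)))))
Mul(Function('v')(0), Add(Mul(-1, -2), Mul(-1, Add(Add(12, -28), 39)))) = Mul(Mul(Pow(0, Rational(3, 2)), Add(1, Mul(-1, 0))), Add(Mul(-1, -2), Mul(-1, Add(Add(12, -28), 39)))) = Mul(Mul(0, Add(1, 0)), Add(2, Mul(-1, Add(-16, 39)))) = Mul(Mul(0, 1), Add(2, Mul(-1, 23))) = Mul(0, Add(2, -23)) = Mul(0, -21) = 0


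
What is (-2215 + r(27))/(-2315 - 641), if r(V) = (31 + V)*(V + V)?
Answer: -917/2956 ≈ -0.31022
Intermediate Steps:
r(V) = 2*V*(31 + V) (r(V) = (31 + V)*(2*V) = 2*V*(31 + V))
(-2215 + r(27))/(-2315 - 641) = (-2215 + 2*27*(31 + 27))/(-2315 - 641) = (-2215 + 2*27*58)/(-2956) = (-2215 + 3132)*(-1/2956) = 917*(-1/2956) = -917/2956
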